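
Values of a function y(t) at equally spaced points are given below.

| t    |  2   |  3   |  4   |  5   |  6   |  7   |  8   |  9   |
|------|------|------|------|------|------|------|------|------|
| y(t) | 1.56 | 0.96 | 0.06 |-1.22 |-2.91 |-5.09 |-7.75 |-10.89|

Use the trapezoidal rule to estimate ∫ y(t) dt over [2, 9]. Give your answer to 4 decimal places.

-20.6150

h = 1, n = 7.
(h/2)·[y₀ + 2y₁ + 2y₂ + 2y₃ + 2y₄ + 2y₅ + 2y₆ + y₇] = 0.5·(-41.23) = -20.6150.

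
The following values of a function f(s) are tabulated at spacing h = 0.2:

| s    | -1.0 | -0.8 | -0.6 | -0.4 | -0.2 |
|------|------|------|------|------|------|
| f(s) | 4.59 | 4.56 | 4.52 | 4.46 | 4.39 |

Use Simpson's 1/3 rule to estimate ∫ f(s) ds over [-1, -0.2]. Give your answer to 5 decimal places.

h = 0.2, n = 4.
(h/3)·[y₀ + 4y₁ + 2y₂ + 4y₃ + y₄] = 0.066667·(54.10) = 3.60667.

3.60667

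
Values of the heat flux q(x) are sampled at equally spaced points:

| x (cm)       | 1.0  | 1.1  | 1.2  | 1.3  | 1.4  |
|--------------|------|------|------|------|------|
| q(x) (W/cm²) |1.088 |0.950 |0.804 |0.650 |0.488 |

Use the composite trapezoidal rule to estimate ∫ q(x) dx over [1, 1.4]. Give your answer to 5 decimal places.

h = 0.1, n = 4.
(h/2)·[y₀ + 2y₁ + 2y₂ + 2y₃ + y₄] = 0.05·(6.384) = 0.31920.

0.31920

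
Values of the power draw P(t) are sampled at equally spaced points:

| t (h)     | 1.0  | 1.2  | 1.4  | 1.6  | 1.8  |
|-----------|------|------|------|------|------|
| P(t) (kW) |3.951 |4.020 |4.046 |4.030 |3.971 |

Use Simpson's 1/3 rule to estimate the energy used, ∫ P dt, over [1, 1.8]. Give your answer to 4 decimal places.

h = 0.2, n = 4.
(h/3)·[y₀ + 4y₁ + 2y₂ + 4y₃ + y₄] = 0.066667·(48.214) = 3.2143.

3.2143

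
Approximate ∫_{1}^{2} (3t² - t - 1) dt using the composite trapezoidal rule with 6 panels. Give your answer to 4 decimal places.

h = (2 − 1)/6 = 0.166667.
Nodes t₀,…,t₆ = 1, 1.166667, 1.333333, 1.5, 1.666667, 1.833333, 2.
f(t) = 3t² - t - 1: f₀=1, f₁=1.916667, f₂=3, f₃=4.25, f₄=5.666667, f₅=7.25, f₆=9.
(h/2)·[f₀ + 2f₁ + 2f₂ + 2f₃ + 2f₄ + 2f₅ + f₆] = 0.083333·(54.166667) = 4.5139.

4.5139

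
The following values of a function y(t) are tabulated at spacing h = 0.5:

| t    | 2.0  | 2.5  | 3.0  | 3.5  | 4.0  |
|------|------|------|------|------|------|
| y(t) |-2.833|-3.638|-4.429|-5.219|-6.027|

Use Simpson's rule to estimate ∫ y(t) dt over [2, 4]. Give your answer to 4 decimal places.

-8.8577

h = 0.5, n = 4.
(h/3)·[y₀ + 4y₁ + 2y₂ + 4y₃ + y₄] = 0.166667·(-53.146) = -8.8577.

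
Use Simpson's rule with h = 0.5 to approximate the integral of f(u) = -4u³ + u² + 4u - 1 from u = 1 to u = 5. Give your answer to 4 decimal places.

h = (5 − 1)/8 = 0.5.
Nodes u₀,…,u₈ = 1, 1.5, 2, 2.5, 3, 3.5, 4, 4.5, 5.
f(u) = -4u³ + u² + 4u - 1: f₀=0, f₁=-6.25, f₂=-21, f₃=-47.25, f₄=-88, f₅=-146.25, f₆=-225, f₇=-327.25, f₈=-456.
(h/3)·[f₀ + 4f₁ + 2f₂ + 4f₃ + 2f₄ + 4f₅ + 2f₆ + 4f₇ + f₈] = 0.166667·(-3232) = -538.6667.

-538.6667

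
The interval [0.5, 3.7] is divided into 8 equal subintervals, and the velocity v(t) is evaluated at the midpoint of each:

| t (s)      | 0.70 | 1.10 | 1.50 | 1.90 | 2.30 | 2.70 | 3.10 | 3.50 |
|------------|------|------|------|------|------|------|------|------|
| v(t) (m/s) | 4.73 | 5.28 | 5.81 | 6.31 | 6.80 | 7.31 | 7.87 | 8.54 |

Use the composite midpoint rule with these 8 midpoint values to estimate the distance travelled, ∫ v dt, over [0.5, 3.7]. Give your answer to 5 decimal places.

21.06000

h = 0.4, n = 8.
h·[y(m₁) + y(m₂) + y(m₃) + y(m₄) + y(m₅) + y(m₆) + y(m₇) + y(m₈)] = 0.4·(52.65) = 21.06000.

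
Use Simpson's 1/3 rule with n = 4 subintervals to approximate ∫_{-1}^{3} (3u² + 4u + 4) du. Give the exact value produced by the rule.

h = (3 − (-1))/4 = 1.
Nodes u₀,…,u₄ = -1, 0, 1, 2, 3.
f(u) = 3u² + 4u + 4: f₀=3, f₁=4, f₂=11, f₃=24, f₄=43.
(h/3)·[f₀ + 4f₁ + 2f₂ + 4f₃ + f₄] = 0.333333·(180) = 60.

60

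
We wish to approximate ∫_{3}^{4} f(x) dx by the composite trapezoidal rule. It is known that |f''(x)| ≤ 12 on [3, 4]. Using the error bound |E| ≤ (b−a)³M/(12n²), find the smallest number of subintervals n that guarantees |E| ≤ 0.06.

5

Need 12/(12n²) ≤ 0.06.
n² ≥ 12/(12·0.06) = 16.6667 ⇒ n ≥ 4.0825, so the smallest n is 5.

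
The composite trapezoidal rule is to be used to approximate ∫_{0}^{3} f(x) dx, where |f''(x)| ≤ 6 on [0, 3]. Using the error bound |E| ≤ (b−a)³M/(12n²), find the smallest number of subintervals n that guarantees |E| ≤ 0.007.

44

Need 162/(12n²) ≤ 0.007.
n² ≥ 162/(12·0.007) = 1928.57 ⇒ n ≥ 43.9155, so the smallest n is 44.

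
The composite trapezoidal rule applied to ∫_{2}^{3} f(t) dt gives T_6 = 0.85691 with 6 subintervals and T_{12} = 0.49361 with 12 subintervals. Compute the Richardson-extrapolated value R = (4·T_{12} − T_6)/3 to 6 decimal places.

R = (4·T_{12} − T_6) / 3 = (4·0.49361 − 0.85691)/3 = (1.11753)/3 = 0.372510.

0.372510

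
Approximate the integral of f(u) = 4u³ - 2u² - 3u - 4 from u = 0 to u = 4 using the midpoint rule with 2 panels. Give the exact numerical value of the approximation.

144

h = (4 − 0)/2 = 2.
Midpoints m₁,…,m₂ = 1, 3.
f(m₁)=-5, f(m₂)=77.
h·[f(m₁) + f(m₂)] = 2·(72) = 144.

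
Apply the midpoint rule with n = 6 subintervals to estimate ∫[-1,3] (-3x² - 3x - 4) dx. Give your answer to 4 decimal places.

h = (3 − (-1))/6 = 0.666667.
Midpoints m₁,…,m₆ = -0.666667, 0, 0.666667, 1.333333, 2, 2.666667.
f(m₁)=-3.333333, f(m₂)=-4, f(m₃)=-7.333333, f(m₄)=-13.333333, f(m₅)=-22, f(m₆)=-33.333333.
h·[f(m₁) + f(m₂) + f(m₃) + f(m₄) + f(m₅) + f(m₆)] = 0.666667·(-83.333333) = -55.5556.

-55.5556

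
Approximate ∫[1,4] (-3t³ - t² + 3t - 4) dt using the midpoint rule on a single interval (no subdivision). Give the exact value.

-148.875

M = (b−a)·f(2.5) = 3·(-49.625) = -148.875.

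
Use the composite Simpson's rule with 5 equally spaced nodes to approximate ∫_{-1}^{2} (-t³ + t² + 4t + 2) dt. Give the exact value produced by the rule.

h = (2 − (-1))/4 = 0.75.
Nodes t₀,…,t₄ = -1, -0.25, 0.5, 1.25, 2.
f(t) = -t³ + t² + 4t + 2: f₀=0, f₁=1.078125, f₂=4.125, f₃=6.609375, f₄=6.
(h/3)·[f₀ + 4f₁ + 2f₂ + 4f₃ + f₄] = 0.25·(45) = 11.25.

11.25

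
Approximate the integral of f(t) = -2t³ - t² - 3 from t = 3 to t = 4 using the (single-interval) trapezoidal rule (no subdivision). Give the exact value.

T = (b−a)/2 · [f(3) + f(4)] = 0.5·[(-66) + (-147)] = -106.5.

-106.5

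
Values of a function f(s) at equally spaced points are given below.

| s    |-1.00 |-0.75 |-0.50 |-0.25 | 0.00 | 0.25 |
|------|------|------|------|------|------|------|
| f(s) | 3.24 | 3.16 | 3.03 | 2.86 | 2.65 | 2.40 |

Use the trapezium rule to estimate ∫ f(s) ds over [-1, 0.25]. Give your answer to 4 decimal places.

3.6300

h = 0.25, n = 5.
(h/2)·[y₀ + 2y₁ + 2y₂ + 2y₃ + 2y₄ + y₅] = 0.125·(29.04) = 3.6300.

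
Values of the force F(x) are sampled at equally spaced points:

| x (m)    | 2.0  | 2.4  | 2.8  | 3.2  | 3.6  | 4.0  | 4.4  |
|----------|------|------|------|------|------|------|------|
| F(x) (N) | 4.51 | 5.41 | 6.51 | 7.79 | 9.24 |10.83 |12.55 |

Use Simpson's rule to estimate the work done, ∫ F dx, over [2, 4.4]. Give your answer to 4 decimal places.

19.2907

h = 0.4, n = 6.
(h/3)·[y₀ + 4y₁ + 2y₂ + 4y₃ + 2y₄ + 4y₅ + y₆] = 0.133333·(144.68) = 19.2907.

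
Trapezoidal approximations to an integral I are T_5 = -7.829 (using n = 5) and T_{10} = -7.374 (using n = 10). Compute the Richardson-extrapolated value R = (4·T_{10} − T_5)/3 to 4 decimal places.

-7.2223

R = (4·T_{10} − T_5) / 3 = (4·(-7.374) − (-7.829))/3 = (-21.667)/3 = -7.2223.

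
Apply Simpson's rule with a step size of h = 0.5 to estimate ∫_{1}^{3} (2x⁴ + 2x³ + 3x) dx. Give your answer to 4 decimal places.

148.8333

h = (3 − 1)/4 = 0.5.
Nodes x₀,…,x₄ = 1, 1.5, 2, 2.5, 3.
f(x) = 2x⁴ + 2x³ + 3x: f₀=7, f₁=21.375, f₂=54, f₃=116.875, f₄=225.
(h/3)·[f₀ + 4f₁ + 2f₂ + 4f₃ + f₄] = 0.166667·(893) = 148.8333.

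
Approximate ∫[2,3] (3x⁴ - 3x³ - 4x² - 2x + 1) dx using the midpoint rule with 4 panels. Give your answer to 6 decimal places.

h = (3 − 2)/4 = 0.25.
Midpoints m₁,…,m₄ = 2.125, 2.375, 2.625, 2.875.
f(m₁)=11.072998046875, f(m₂)=28.947998046875, f(m₃)=56.365966796875, f(m₄)=95.858154296875.
h·[f(m₁) + f(m₂) + f(m₃) + f(m₄)] = 0.25·(192.2451171875) = 48.061279.

48.061279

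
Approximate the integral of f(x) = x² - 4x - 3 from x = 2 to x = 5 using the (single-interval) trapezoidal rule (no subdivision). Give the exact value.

T = (b−a)/2 · [f(2) + f(5)] = 1.5·[(-7) + 2] = -7.5.

-7.5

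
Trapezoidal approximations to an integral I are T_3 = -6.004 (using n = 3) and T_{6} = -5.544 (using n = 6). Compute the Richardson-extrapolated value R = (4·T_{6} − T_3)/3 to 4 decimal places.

-5.3907

R = (4·T_{6} − T_3) / 3 = (4·(-5.544) − (-6.004))/3 = (-16.172)/3 = -5.3907.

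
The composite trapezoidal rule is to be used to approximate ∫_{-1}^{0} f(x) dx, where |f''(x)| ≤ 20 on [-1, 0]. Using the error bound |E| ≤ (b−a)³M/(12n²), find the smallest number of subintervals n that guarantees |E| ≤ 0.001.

41

Need 20/(12n²) ≤ 0.001.
n² ≥ 20/(12·0.001) = 1666.67 ⇒ n ≥ 40.8248, so the smallest n is 41.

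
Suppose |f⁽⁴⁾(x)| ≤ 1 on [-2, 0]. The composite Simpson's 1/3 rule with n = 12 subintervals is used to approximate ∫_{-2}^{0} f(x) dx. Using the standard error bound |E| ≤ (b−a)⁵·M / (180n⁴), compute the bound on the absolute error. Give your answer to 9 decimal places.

|E| ≤ (2)⁵·1 / (180·12⁴) = 32/3732480 = 0.000008573.

0.000008573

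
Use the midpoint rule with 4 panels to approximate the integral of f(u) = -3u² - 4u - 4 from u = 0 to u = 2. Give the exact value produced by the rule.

-23.875

h = (2 − 0)/4 = 0.5.
Midpoints m₁,…,m₄ = 0.25, 0.75, 1.25, 1.75.
f(m₁)=-5.1875, f(m₂)=-8.6875, f(m₃)=-13.6875, f(m₄)=-20.1875.
h·[f(m₁) + f(m₂) + f(m₃) + f(m₄)] = 0.5·(-47.75) = -23.875.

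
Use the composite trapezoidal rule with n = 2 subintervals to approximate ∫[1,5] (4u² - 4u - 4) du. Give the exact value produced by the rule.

h = (5 − 1)/2 = 2.
Nodes u₀,…,u₂ = 1, 3, 5.
f(u) = 4u² - 4u - 4: f₀=-4, f₁=20, f₂=76.
(h/2)·[f₀ + 2f₁ + f₂] = 1·(112) = 112.

112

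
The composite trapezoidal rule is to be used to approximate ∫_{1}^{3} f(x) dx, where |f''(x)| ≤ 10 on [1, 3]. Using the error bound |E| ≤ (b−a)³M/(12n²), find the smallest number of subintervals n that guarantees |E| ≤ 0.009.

28

Need 80/(12n²) ≤ 0.009.
n² ≥ 80/(12·0.009) = 740.741 ⇒ n ≥ 27.2166, so the smallest n is 28.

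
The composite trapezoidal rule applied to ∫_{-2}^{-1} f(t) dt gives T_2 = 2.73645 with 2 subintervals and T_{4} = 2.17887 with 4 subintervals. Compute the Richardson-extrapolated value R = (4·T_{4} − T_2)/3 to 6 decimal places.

1.993010

R = (4·T_{4} − T_2) / 3 = (4·2.17887 − 2.73645)/3 = (5.97903)/3 = 1.993010.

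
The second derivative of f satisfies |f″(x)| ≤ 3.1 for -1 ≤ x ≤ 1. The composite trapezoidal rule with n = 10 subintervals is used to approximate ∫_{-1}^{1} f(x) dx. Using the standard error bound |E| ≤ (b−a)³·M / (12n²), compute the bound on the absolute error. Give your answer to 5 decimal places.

0.02067

|E| ≤ (2)³·3.1 / (12·10²) = 24.8/1200 = 0.02067.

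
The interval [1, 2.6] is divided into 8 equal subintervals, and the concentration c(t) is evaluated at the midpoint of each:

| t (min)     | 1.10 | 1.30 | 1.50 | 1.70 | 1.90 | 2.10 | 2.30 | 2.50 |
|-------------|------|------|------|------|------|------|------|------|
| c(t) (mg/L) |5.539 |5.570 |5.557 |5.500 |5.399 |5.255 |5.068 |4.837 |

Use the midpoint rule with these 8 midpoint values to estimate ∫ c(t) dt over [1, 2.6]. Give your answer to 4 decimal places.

8.5450

h = 0.2, n = 8.
h·[y(m₁) + y(m₂) + y(m₃) + y(m₄) + y(m₅) + y(m₆) + y(m₇) + y(m₈)] = 0.2·(42.725) = 8.5450.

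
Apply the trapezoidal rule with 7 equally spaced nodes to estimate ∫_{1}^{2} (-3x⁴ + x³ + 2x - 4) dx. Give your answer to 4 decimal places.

-16.0235

h = (2 − 1)/6 = 0.166667.
Nodes x₀,…,x₆ = 1, 1.166667, 1.333333, 1.5, 1.666667, 1.833333, 2.
f(x) = -3x⁴ + x³ + 2x - 4: f₀=-4, f₁=-5.636574, f₂=-8.444444, f₃=-12.8125, f₄=-19.185185, f₅=-28.0625, f₆=-40.
(h/2)·[f₀ + 2f₁ + 2f₂ + 2f₃ + 2f₄ + 2f₅ + f₆] = 0.083333·(-192.282407) = -16.0235.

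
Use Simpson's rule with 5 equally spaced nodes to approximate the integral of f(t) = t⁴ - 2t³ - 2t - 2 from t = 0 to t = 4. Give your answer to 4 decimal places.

h = (4 − 0)/4 = 1.
Nodes t₀,…,t₄ = 0, 1, 2, 3, 4.
f(t) = t⁴ - 2t³ - 2t - 2: f₀=-2, f₁=-5, f₂=-6, f₃=19, f₄=118.
(h/3)·[f₀ + 4f₁ + 2f₂ + 4f₃ + f₄] = 0.333333·(160) = 53.3333.

53.3333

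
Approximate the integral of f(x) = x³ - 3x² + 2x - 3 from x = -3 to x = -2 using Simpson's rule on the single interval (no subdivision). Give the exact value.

-43.25

S = (b−a)/6 · [f(-3) + 4f(-2.5) + f(-2)] = 0.166667·[(-63) + 4·(-42.375) + (-27)] = -43.25.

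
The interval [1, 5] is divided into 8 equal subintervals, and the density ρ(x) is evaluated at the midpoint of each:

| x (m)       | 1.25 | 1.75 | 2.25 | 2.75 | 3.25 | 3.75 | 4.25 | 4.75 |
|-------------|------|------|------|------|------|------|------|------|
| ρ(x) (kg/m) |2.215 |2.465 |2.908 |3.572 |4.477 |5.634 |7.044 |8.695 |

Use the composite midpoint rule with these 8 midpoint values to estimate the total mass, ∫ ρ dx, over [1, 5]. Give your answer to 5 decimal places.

h = 0.5, n = 8.
h·[y(m₁) + y(m₂) + y(m₃) + y(m₄) + y(m₅) + y(m₆) + y(m₇) + y(m₈)] = 0.5·(37.010) = 18.50500.

18.50500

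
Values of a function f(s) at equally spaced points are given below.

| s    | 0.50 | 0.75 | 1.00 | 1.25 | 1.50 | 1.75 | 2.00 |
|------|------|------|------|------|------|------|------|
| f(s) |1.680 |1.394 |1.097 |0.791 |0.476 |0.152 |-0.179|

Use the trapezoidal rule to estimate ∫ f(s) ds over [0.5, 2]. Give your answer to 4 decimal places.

h = 0.25, n = 6.
(h/2)·[y₀ + 2y₁ + 2y₂ + 2y₃ + 2y₄ + 2y₅ + y₆] = 0.125·(9.321) = 1.1651.

1.1651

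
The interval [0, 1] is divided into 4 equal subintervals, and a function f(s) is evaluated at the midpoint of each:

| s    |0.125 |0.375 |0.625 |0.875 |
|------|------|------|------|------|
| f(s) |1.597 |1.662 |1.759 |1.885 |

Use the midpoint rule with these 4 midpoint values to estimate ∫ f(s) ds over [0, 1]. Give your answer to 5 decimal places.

1.72575

h = 0.25, n = 4.
h·[y(m₁) + y(m₂) + y(m₃) + y(m₄)] = 0.25·(6.903) = 1.72575.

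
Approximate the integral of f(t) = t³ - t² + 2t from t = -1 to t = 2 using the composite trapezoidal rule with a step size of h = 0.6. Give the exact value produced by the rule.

3.84

h = (2 − (-1))/5 = 0.6.
Nodes t₀,…,t₅ = -1, -0.4, 0.2, 0.8, 1.4, 2.
f(t) = t³ - t² + 2t: f₀=-4, f₁=-1.024, f₂=0.368, f₃=1.472, f₄=3.584, f₅=8.
(h/2)·[f₀ + 2f₁ + 2f₂ + 2f₃ + 2f₄ + f₅] = 0.3·(12.8) = 3.84.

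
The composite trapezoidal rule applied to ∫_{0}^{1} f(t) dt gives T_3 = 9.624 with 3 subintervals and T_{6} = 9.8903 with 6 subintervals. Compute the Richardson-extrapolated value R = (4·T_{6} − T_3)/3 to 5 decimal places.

R = (4·T_{6} − T_3) / 3 = (4·9.8903 − 9.624)/3 = (29.9372)/3 = 9.97907.

9.97907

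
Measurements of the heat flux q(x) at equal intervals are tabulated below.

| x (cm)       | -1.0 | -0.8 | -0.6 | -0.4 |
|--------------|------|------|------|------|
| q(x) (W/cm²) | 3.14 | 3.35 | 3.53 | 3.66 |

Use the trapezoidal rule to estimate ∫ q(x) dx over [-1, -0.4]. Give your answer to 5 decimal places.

h = 0.2, n = 3.
(h/2)·[y₀ + 2y₁ + 2y₂ + y₃] = 0.1·(20.56) = 2.05600.

2.05600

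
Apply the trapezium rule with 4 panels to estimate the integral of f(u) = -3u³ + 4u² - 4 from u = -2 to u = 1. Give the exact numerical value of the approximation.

h = (1 − (-2))/4 = 0.75.
Nodes u₀,…,u₄ = -2, -1.25, -0.5, 0.25, 1.
f(u) = -3u³ + 4u² - 4: f₀=36, f₁=8.109375, f₂=-2.625, f₃=-3.796875, f₄=-3.
(h/2)·[f₀ + 2f₁ + 2f₂ + 2f₃ + f₄] = 0.375·(36.375) = 13.640625.

13.640625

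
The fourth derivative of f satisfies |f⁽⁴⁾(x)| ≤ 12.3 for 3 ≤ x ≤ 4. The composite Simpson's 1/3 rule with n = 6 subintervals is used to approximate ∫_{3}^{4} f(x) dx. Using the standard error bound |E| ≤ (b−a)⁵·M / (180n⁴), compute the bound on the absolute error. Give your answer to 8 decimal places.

0.00005273

|E| ≤ (1)⁵·12.3 / (180·6⁴) = 12.3/233280 = 0.00005273.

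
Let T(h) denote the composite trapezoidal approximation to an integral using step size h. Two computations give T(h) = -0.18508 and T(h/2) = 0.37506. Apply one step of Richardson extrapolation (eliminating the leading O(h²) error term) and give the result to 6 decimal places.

0.561773

R = (4·T(h/2) − T(h)) / 3 = (4·0.37506 − (-0.18508))/3 = (1.68532)/3 = 0.561773.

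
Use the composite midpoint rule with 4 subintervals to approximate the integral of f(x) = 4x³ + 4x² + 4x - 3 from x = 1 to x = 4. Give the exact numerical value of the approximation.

h = (4 − 1)/4 = 0.75.
Midpoints m₁,…,m₄ = 1.375, 2.125, 2.875, 3.625.
f(m₁)=20.4609375, f(m₂)=61.9453125, f(m₃)=136.6171875, f(m₄)=254.6015625.
h·[f(m₁) + f(m₂) + f(m₃) + f(m₄)] = 0.75·(473.625) = 355.21875.

355.21875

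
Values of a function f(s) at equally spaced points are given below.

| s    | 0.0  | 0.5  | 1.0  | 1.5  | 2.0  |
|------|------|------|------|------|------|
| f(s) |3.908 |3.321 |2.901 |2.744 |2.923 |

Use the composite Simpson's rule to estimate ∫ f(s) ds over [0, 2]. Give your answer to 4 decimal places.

6.1488

h = 0.5, n = 4.
(h/3)·[y₀ + 4y₁ + 2y₂ + 4y₃ + y₄] = 0.166667·(36.893) = 6.1488.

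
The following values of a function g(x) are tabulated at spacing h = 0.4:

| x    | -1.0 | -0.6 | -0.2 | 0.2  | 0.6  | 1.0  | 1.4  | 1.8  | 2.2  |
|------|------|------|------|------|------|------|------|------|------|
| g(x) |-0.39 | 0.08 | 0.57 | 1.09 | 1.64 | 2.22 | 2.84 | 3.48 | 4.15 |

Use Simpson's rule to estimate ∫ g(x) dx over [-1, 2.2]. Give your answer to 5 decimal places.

h = 0.4, n = 8.
(h/3)·[y₀ + 4y₁ + 2y₂ + 4y₃ + 2y₄ + 4y₅ + 2y₆ + 4y₇ + y₈] = 0.133333·(41.34) = 5.51200.

5.51200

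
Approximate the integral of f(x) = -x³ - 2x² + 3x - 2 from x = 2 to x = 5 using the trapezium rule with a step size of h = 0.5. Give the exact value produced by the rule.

h = (5 − 2)/6 = 0.5.
Nodes x₀,…,x₆ = 2, 2.5, 3, 3.5, 4, 4.5, 5.
f(x) = -x³ - 2x² + 3x - 2: f₀=-12, f₁=-22.625, f₂=-38, f₃=-58.875, f₄=-86, f₅=-120.125, f₆=-162.
(h/2)·[f₀ + 2f₁ + 2f₂ + 2f₃ + 2f₄ + 2f₅ + f₆] = 0.25·(-825.25) = -206.3125.

-206.3125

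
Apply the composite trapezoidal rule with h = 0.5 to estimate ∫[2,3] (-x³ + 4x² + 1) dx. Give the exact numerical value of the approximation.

h = (3 − 2)/2 = 0.5.
Nodes x₀,…,x₂ = 2, 2.5, 3.
f(x) = -x³ + 4x² + 1: f₀=9, f₁=10.375, f₂=10.
(h/2)·[f₀ + 2f₁ + f₂] = 0.25·(39.75) = 9.9375.

9.9375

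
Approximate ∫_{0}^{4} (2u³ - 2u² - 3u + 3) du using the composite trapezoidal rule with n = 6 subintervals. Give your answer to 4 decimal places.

76.2963

h = (4 − 0)/6 = 0.666667.
Nodes u₀,…,u₆ = 0, 0.666667, 1.333333, 2, 2.666667, 3.333333, 4.
f(u) = 2u³ - 2u² - 3u + 3: f₀=3, f₁=0.703704, f₂=0.185185, f₃=5, f₄=18.703704, f₅=44.851852, f₆=87.
(h/2)·[f₀ + 2f₁ + 2f₂ + 2f₃ + 2f₄ + 2f₅ + f₆] = 0.333333·(228.888889) = 76.2963.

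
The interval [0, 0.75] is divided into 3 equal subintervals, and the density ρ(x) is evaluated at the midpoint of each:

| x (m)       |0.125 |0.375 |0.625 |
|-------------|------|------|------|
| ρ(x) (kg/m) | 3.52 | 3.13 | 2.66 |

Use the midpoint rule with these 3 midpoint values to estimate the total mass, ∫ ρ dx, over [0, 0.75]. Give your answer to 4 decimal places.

h = 0.25, n = 3.
h·[y(m₁) + y(m₂) + y(m₃)] = 0.25·(9.31) = 2.3275.

2.3275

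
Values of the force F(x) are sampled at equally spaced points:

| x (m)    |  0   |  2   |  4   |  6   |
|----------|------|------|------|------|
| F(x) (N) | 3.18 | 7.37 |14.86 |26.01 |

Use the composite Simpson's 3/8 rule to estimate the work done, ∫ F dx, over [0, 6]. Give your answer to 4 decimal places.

h = 2, n = 3.
(3h/8)·[y₀ + 3y₁ + 3y₂ + y₃] = 0.75·(95.88) = 71.9100.

71.9100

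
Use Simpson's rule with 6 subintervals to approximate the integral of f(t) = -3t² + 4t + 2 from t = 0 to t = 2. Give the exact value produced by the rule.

4

h = (2 − 0)/6 = 0.333333.
Nodes t₀,…,t₆ = 0, 0.333333, 0.666667, 1, 1.333333, 1.666667, 2.
f(t) = -3t² + 4t + 2: f₀=2, f₁=3, f₂=3.333333, f₃=3, f₄=2, f₅=0.333333, f₆=-2.
(h/3)·[f₀ + 4f₁ + 2f₂ + 4f₃ + 2f₄ + 4f₅ + f₆] = 0.111111·(36) = 4.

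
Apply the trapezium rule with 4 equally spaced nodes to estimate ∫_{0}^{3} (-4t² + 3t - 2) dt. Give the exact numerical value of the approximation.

-30.5

h = (3 − 0)/3 = 1.
Nodes t₀,…,t₃ = 0, 1, 2, 3.
f(t) = -4t² + 3t - 2: f₀=-2, f₁=-3, f₂=-12, f₃=-29.
(h/2)·[f₀ + 2f₁ + 2f₂ + f₃] = 0.5·(-61) = -30.5.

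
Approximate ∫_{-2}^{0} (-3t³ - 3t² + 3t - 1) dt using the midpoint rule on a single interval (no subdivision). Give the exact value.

M = (b−a)·f(-1) = 2·(-4) = -8.

-8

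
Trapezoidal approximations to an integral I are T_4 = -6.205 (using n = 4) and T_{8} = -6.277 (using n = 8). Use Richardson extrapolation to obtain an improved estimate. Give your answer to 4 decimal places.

-6.3010

R = (4·T_{8} − T_4) / 3 = (4·(-6.277) − (-6.205))/3 = (-18.903)/3 = -6.3010.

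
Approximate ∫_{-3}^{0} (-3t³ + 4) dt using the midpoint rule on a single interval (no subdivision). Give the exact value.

42.375

M = (b−a)·f(-1.5) = 3·(14.125) = 42.375.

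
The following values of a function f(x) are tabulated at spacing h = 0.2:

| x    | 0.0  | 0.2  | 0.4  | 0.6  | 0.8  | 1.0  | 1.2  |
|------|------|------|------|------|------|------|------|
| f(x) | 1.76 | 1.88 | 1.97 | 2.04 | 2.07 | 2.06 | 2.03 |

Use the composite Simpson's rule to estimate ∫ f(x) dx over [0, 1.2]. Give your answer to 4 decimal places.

h = 0.2, n = 6.
(h/3)·[y₀ + 4y₁ + 2y₂ + 4y₃ + 2y₄ + 4y₅ + y₆] = 0.066667·(35.79) = 2.3860.

2.3860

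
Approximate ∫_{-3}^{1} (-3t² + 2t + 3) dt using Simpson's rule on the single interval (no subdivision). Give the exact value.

-24

S = (b−a)/6 · [f(-3) + 4f(-1) + f(1)] = 0.666667·[(-30) + 4·(-2) + 2] = -24.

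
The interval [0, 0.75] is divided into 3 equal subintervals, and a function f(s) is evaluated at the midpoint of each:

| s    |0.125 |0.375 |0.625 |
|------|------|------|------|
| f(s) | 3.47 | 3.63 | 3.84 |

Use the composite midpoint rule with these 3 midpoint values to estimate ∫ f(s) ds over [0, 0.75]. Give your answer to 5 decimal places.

h = 0.25, n = 3.
h·[y(m₁) + y(m₂) + y(m₃)] = 0.25·(10.94) = 2.73500.

2.73500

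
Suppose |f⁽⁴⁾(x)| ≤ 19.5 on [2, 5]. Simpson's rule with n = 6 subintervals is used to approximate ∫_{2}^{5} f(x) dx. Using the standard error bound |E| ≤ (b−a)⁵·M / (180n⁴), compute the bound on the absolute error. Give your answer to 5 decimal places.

0.02031

|E| ≤ (3)⁵·19.5 / (180·6⁴) = 4738.5/233280 = 0.02031.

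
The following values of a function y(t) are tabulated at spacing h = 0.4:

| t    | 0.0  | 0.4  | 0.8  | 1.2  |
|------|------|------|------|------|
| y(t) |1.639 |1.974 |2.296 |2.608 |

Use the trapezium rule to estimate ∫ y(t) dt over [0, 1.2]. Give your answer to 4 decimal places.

2.5574

h = 0.4, n = 3.
(h/2)·[y₀ + 2y₁ + 2y₂ + y₃] = 0.2·(12.787) = 2.5574.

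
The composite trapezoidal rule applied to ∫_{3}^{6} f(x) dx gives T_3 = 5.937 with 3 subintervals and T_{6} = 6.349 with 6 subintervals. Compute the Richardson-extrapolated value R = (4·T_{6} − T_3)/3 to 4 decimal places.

R = (4·T_{6} − T_3) / 3 = (4·6.349 − 5.937)/3 = (19.459)/3 = 6.4863.

6.4863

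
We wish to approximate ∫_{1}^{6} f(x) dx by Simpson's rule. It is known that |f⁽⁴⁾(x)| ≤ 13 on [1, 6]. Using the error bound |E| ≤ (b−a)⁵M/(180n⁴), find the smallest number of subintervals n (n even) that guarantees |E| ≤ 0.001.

Need 40625/(180n⁴) ≤ 0.001.
n⁴ ≥ 40625/(180·0.001) = 225694 ⇒ n ≥ 21.7962, so the smallest even n is 22. (n must be even for Simpson's rule.)

22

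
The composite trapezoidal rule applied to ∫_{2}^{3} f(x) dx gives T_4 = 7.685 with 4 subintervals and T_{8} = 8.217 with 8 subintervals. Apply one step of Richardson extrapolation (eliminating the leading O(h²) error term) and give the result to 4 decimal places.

8.3943

R = (4·T_{8} − T_4) / 3 = (4·8.217 − 7.685)/3 = (25.183)/3 = 8.3943.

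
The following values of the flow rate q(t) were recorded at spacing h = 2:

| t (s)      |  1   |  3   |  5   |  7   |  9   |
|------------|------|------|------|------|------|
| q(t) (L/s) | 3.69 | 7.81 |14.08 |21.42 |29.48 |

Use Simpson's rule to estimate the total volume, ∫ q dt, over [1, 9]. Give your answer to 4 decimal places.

118.8333

h = 2, n = 4.
(h/3)·[y₀ + 4y₁ + 2y₂ + 4y₃ + y₄] = 0.666667·(178.25) = 118.8333.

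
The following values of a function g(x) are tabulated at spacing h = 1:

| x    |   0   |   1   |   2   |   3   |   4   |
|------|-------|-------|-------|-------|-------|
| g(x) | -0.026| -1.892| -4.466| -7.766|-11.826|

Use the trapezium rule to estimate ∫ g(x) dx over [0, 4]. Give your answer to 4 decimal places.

h = 1, n = 4.
(h/2)·[y₀ + 2y₁ + 2y₂ + 2y₃ + y₄] = 0.5·(-40.100) = -20.0500.

-20.0500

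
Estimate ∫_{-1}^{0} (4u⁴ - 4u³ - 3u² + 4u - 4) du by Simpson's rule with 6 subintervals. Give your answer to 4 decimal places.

-5.1996

h = (0 − (-1))/6 = 0.166667.
Nodes u₀,…,u₆ = -1, -0.833333, -0.666667, -0.5, -0.333333, -0.166667, 0.
f(u) = 4u⁴ - 4u³ - 3u² + 4u - 4: f₀=-3, f₁=-5.172840, f₂=-6.024691, f₃=-6, f₄=-5.469136, f₅=-4.728395, f₆=-4.
(h/3)·[f₀ + 4f₁ + 2f₂ + 4f₃ + 2f₄ + 4f₅ + f₆] = 0.055556·(-93.592593) = -5.1996.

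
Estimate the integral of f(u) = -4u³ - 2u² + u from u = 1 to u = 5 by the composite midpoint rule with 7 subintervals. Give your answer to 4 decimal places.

h = (5 − 1)/7 = 0.571429.
Midpoints m₁,…,m₇ = 1.285714, 1.857143, 2.428571, 3, 3.571429, 4.142857, 4.714286.
f(m₁)=-10.521866, f(m₂)=-30.661808, f(m₃)=-66.661808, f(m₄)=-123, f(m₅)=-204.154519, f(m₆)=-314.603499, f(m₇)=-458.825073.
h·[f(m₁) + f(m₂) + f(m₃) + f(m₄) + f(m₅) + f(m₆) + f(m₇)] = 0.571429·(-1208.428571) = -690.5306.

-690.5306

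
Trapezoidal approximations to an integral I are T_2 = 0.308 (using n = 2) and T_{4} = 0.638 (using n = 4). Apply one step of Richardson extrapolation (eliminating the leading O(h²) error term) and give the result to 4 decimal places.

0.7480

R = (4·T_{4} − T_2) / 3 = (4·0.638 − 0.308)/3 = (2.244)/3 = 0.7480.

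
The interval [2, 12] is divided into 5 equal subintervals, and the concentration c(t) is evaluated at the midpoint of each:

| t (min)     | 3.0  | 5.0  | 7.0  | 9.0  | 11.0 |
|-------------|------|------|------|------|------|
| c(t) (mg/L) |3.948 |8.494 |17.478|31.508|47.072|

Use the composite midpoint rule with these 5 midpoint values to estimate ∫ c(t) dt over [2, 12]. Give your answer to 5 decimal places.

h = 2, n = 5.
h·[y(m₁) + y(m₂) + y(m₃) + y(m₄) + y(m₅)] = 2·(108.500) = 217.00000.

217.00000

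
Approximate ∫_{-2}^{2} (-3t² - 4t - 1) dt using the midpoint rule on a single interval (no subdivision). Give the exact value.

M = (b−a)·f(0) = 4·(-1) = -4.

-4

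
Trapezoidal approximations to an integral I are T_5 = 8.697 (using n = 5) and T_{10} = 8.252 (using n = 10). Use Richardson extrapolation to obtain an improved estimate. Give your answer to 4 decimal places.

8.1037

R = (4·T_{10} − T_5) / 3 = (4·8.252 − 8.697)/3 = (24.311)/3 = 8.1037.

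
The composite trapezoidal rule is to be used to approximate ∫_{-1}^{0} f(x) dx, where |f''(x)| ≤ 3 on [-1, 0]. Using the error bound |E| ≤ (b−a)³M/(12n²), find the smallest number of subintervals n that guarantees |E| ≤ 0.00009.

53

Need 3/(12n²) ≤ 0.00009.
n² ≥ 3/(12·0.00009) = 2777.78 ⇒ n ≥ 52.7046, so the smallest n is 53.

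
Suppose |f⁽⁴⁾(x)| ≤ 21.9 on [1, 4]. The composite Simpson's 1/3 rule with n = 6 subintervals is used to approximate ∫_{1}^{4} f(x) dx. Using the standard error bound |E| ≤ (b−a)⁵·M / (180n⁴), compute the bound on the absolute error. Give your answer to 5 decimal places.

0.02281

|E| ≤ (3)⁵·21.9 / (180·6⁴) = 5321.7/233280 = 0.02281.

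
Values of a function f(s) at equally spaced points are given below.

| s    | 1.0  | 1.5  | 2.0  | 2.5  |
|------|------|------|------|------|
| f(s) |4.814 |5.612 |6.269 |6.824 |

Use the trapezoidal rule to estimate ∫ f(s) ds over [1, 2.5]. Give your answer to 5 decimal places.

8.85000

h = 0.5, n = 3.
(h/2)·[y₀ + 2y₁ + 2y₂ + y₃] = 0.25·(35.400) = 8.85000.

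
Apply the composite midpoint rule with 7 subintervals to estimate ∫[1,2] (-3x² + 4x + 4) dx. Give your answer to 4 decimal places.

3.0051

h = (2 − 1)/7 = 0.142857.
Midpoints m₁,…,m₇ = 1.071429, 1.214286, 1.357143, 1.5, 1.642857, 1.785714, 1.928571.
f(m₁)=4.841837, f(m₂)=4.433673, f(m₃)=3.903061, f(m₄)=3.25, f(m₅)=2.474490, f(m₆)=1.576531, f(m₇)=0.556122.
h·[f(m₁) + f(m₂) + f(m₃) + f(m₄) + f(m₅) + f(m₆) + f(m₇)] = 0.142857·(21.035714) = 3.0051.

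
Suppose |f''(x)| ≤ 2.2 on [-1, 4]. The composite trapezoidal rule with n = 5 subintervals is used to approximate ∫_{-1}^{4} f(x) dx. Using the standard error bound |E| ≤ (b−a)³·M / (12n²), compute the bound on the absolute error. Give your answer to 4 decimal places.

|E| ≤ (5)³·2.2 / (12·5²) = 275/300 = 0.9167.

0.9167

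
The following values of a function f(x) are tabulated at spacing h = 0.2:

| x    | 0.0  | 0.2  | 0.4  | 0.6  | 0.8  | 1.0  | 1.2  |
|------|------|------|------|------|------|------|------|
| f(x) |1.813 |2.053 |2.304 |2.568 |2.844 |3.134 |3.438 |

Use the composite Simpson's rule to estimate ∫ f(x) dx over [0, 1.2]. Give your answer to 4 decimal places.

3.1045

h = 0.2, n = 6.
(h/3)·[y₀ + 4y₁ + 2y₂ + 4y₃ + 2y₄ + 4y₅ + y₆] = 0.066667·(46.567) = 3.1045.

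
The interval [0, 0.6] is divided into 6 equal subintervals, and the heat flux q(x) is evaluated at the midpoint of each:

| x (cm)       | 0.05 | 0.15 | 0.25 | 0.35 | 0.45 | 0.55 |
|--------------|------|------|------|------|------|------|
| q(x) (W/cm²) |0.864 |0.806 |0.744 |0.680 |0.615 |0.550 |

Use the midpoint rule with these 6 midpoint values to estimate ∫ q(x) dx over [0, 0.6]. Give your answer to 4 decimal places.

h = 0.1, n = 6.
h·[y(m₁) + y(m₂) + y(m₃) + y(m₄) + y(m₅) + y(m₆)] = 0.1·(4.259) = 0.4259.

0.4259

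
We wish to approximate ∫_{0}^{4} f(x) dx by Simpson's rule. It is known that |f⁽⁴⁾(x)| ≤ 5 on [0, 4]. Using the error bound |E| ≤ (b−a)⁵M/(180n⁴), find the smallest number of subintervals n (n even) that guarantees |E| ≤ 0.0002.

Need 5120/(180n⁴) ≤ 0.0002.
n⁴ ≥ 5120/(180·0.0002) = 142222 ⇒ n ≥ 19.4197, so the smallest even n is 20. (n must be even for Simpson's rule.)

20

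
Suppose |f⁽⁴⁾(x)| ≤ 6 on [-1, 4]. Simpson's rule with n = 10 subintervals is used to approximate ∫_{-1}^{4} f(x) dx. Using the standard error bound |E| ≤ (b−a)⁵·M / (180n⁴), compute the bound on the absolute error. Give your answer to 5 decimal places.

0.01042

|E| ≤ (5)⁵·6 / (180·10⁴) = 18750/1800000 = 0.01042.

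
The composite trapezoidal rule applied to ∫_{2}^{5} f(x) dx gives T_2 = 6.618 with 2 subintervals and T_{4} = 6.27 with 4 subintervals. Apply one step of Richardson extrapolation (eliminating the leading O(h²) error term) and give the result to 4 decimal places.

R = (4·T_{4} − T_2) / 3 = (4·6.27 − 6.618)/3 = (18.462)/3 = 6.1540.

6.1540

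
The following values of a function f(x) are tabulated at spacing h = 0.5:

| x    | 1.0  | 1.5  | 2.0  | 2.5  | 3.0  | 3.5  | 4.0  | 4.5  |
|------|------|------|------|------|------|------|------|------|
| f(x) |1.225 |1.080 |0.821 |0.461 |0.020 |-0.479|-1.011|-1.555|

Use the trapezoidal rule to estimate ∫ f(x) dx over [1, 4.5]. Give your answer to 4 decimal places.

0.3635

h = 0.5, n = 7.
(h/2)·[y₀ + 2y₁ + 2y₂ + 2y₃ + 2y₄ + 2y₅ + 2y₆ + y₇] = 0.25·(1.454) = 0.3635.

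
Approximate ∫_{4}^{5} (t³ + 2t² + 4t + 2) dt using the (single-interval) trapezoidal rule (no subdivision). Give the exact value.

T = (b−a)/2 · [f(4) + f(5)] = 0.5·[114 + 197] = 155.5.

155.5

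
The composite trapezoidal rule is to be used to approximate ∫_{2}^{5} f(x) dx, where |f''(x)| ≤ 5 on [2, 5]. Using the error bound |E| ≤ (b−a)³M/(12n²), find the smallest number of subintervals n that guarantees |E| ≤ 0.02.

24

Need 135/(12n²) ≤ 0.02.
n² ≥ 135/(12·0.02) = 562.5 ⇒ n ≥ 23.7171, so the smallest n is 24.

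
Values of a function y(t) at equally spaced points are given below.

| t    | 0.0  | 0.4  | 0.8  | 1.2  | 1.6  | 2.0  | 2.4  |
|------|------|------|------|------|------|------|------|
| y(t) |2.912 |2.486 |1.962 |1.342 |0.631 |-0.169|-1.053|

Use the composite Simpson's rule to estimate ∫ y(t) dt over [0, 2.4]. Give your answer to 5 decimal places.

2.89080

h = 0.4, n = 6.
(h/3)·[y₀ + 4y₁ + 2y₂ + 4y₃ + 2y₄ + 4y₅ + y₆] = 0.133333·(21.681) = 2.89080.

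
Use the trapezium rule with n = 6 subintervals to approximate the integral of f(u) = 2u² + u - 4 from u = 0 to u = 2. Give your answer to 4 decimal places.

h = (2 − 0)/6 = 0.333333.
Nodes u₀,…,u₆ = 0, 0.333333, 0.666667, 1, 1.333333, 1.666667, 2.
f(u) = 2u² + u - 4: f₀=-4, f₁=-3.444444, f₂=-2.444444, f₃=-1, f₄=0.888889, f₅=3.222222, f₆=6.
(h/2)·[f₀ + 2f₁ + 2f₂ + 2f₃ + 2f₄ + 2f₅ + f₆] = 0.166667·(-3.555556) = -0.5926.

-0.5926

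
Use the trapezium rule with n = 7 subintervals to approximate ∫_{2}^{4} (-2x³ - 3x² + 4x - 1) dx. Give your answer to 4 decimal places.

h = (4 − 2)/7 = 0.285714.
Nodes x₀,…,x₇ = 2, 2.285714, 2.571429, 2.857143, 3.142857, 3.428571, 3.714286, 4.
f(x) = -2x³ - 3x² + 4x - 1: f₀=-21, f₁=-31.413994, f₂=-44.556851, f₃=-60.708455, f₄=-80.148688, f₅=-103.157434, f₆=-130.014577, f₇=-161.
(h/2)·[f₀ + 2f₁ + 2f₂ + 2f₃ + 2f₄ + 2f₅ + 2f₆ + f₇] = 0.142857·(-1082) = -154.5714.

-154.5714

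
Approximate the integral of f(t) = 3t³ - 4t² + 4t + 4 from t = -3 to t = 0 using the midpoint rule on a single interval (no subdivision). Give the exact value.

-63.375

M = (b−a)·f(-1.5) = 3·(-21.125) = -63.375.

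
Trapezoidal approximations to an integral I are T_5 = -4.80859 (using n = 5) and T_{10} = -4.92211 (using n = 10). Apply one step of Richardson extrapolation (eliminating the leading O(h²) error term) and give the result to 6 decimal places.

R = (4·T_{10} − T_5) / 3 = (4·(-4.92211) − (-4.80859))/3 = (-14.87985)/3 = -4.959950.

-4.959950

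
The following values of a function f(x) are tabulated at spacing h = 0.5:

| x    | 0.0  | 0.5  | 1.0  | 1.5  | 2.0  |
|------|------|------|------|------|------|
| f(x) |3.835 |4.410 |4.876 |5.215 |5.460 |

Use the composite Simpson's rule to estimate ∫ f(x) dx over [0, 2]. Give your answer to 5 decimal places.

h = 0.5, n = 4.
(h/3)·[y₀ + 4y₁ + 2y₂ + 4y₃ + y₄] = 0.166667·(57.547) = 9.59117.

9.59117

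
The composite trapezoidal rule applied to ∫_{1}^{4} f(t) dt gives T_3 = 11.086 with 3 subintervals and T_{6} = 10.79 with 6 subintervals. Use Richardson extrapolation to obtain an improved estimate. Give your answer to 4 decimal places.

R = (4·T_{6} − T_3) / 3 = (4·10.79 − 11.086)/3 = (32.074)/3 = 10.6913.

10.6913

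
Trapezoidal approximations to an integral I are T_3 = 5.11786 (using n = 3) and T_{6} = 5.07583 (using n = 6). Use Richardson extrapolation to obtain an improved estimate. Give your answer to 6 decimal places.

5.061820

R = (4·T_{6} − T_3) / 3 = (4·5.07583 − 5.11786)/3 = (15.18546)/3 = 5.061820.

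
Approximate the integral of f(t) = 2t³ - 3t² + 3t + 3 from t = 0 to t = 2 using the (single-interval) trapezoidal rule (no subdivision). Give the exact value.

T = (b−a)/2 · [f(0) + f(2)] = 1·[3 + 13] = 16.

16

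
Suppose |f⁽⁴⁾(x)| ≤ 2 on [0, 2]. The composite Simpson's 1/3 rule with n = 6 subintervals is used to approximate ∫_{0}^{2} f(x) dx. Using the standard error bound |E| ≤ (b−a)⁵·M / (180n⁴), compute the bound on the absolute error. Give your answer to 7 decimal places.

0.0002743

|E| ≤ (2)⁵·2 / (180·6⁴) = 64/233280 = 0.0002743.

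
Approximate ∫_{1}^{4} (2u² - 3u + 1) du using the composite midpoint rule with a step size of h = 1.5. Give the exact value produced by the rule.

h = (4 − 1)/2 = 1.5.
Midpoints m₁,…,m₂ = 1.75, 3.25.
f(m₁)=1.875, f(m₂)=12.375.
h·[f(m₁) + f(m₂)] = 1.5·(14.25) = 21.375.

21.375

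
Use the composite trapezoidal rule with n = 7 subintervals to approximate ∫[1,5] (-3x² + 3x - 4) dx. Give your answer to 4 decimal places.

h = (5 − 1)/7 = 0.571429.
Nodes x₀,…,x₇ = 1, 1.571429, 2.142857, 2.714286, 3.285714, 3.857143, 4.428571, 5.
f(x) = -3x² + 3x - 4: f₀=-4, f₁=-6.693878, f₂=-11.346939, f₃=-17.959184, f₄=-26.530612, f₅=-37.061224, f₆=-49.551020, f₇=-64.
(h/2)·[f₀ + 2f₁ + 2f₂ + 2f₃ + 2f₄ + 2f₅ + 2f₆ + f₇] = 0.285714·(-366.285714) = -104.6531.

-104.6531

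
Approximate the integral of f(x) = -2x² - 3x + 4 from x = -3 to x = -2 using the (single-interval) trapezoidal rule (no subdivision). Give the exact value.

-1.5

T = (b−a)/2 · [f(-3) + f(-2)] = 0.5·[(-5) + 2] = -1.5.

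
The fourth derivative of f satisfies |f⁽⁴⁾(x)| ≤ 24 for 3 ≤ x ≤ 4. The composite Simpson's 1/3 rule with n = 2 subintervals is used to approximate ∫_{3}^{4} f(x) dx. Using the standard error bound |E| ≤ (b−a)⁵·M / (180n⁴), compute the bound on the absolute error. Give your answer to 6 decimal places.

0.008333

|E| ≤ (1)⁵·24 / (180·2⁴) = 24/2880 = 0.008333.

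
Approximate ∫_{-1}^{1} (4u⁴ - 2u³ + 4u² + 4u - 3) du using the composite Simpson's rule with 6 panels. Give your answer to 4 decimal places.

-1.7202

h = (1 − (-1))/6 = 0.333333.
Nodes u₀,…,u₆ = -1, -0.666667, -0.333333, 0, 0.333333, 0.666667, 1.
f(u) = 4u⁴ - 2u³ + 4u² + 4u - 3: f₀=3, f₁=-2.506173, f₂=-3.765432, f₃=-3, f₄=-1.246914, f₅=1.641975, f₆=7.
(h/3)·[f₀ + 4f₁ + 2f₂ + 4f₃ + 2f₄ + 4f₅ + f₆] = 0.111111·(-15.481481) = -1.7202.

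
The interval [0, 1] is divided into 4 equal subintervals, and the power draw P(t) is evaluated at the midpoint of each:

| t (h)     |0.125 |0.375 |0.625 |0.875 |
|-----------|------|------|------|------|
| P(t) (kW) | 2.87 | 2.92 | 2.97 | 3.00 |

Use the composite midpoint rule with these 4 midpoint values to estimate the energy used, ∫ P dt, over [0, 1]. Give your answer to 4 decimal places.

h = 0.25, n = 4.
h·[y(m₁) + y(m₂) + y(m₃) + y(m₄)] = 0.25·(11.76) = 2.9400.

2.9400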